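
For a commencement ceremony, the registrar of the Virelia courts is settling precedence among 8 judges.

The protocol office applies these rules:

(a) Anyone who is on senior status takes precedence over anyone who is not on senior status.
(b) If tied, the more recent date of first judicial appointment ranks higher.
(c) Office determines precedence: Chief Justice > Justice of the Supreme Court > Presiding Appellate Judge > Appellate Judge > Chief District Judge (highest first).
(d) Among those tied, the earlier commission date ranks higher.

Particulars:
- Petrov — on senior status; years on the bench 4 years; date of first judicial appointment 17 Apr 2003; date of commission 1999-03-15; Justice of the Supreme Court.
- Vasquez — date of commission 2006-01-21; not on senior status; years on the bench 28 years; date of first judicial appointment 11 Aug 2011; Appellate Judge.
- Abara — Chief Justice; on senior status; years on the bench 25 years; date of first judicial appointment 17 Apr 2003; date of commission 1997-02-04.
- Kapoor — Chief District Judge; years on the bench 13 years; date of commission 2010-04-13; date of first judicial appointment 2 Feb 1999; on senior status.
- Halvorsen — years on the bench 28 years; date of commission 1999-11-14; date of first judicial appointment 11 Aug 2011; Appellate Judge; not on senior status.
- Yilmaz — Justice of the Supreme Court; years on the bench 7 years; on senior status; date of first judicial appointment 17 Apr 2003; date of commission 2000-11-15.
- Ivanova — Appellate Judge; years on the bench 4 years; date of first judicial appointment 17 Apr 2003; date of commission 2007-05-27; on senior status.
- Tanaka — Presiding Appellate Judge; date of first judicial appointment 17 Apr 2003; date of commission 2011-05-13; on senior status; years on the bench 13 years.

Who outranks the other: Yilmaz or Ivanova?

By the first rule: Abara, Petrov, Yilmaz, Tanaka, Ivanova and Kapoor (each on senior status); then Halvorsen and Vasquez (both not on senior status).
Among Abara, Petrov, Yilmaz, Tanaka, Ivanova and Kapoor, by date of first judicial appointment (later first): Abara, Petrov, Yilmaz, Tanaka and Ivanova (17 Apr 2003) before Kapoor (2 Feb 1999).
Among Abara, Petrov, Yilmaz, Tanaka and Ivanova, by office: Abara (Chief Justice) before Petrov and Yilmaz (Justice of the Supreme Court) before Tanaka (Presiding Appellate Judge) before Ivanova (Appellate Judge).
Among Petrov and Yilmaz, by date of commission (earlier first): Petrov (1999-03-15) before Yilmaz (2000-11-15).
Halvorsen and Vasquez both have date of first judicial appointment 11 Aug 2011, so the next rule applies.
Halvorsen and Vasquez are each Appellate Judge, so the next rule applies.
Among Halvorsen and Vasquez, by date of commission (earlier first): Halvorsen (1999-11-14) before Vasquez (2006-01-21).
So Yilmaz takes precedence.

Yilmaz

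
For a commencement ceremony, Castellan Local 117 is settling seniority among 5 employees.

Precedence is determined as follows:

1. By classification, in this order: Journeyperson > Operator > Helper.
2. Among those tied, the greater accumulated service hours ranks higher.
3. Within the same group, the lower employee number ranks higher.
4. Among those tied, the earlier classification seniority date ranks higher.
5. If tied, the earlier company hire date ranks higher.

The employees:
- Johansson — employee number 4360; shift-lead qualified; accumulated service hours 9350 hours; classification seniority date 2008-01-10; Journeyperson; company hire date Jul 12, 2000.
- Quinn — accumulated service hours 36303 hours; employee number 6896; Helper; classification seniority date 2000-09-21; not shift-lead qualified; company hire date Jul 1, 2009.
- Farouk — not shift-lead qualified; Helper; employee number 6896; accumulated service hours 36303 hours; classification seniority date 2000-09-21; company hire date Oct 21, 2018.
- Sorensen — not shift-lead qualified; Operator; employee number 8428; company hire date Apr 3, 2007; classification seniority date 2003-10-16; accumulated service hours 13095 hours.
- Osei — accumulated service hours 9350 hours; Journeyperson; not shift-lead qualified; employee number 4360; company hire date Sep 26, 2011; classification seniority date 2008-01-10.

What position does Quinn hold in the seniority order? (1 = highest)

By classification: Johansson and Osei (Journeyperson); then Sorensen (Operator); then Quinn and Farouk (Helper).
Johansson and Osei both have accumulated service hours 9350 hours, so the next rule applies.
Johansson and Osei both have employee number 4360, so the next rule applies.
Johansson and Osei both have classification seniority date 2008-01-10, so the next rule applies.
Among Johansson and Osei, by company hire date (earlier first): Johansson (Jul 12, 2000) before Osei (Sep 26, 2011).
Quinn and Farouk both have accumulated service hours 36303 hours, so the next rule applies.
Quinn and Farouk both have employee number 6896, so the next rule applies.
Quinn and Farouk both have classification seniority date 2000-09-21, so the next rule applies.
Among Quinn and Farouk, by company hire date (earlier first): Quinn (Jul 1, 2009) before Farouk (Oct 21, 2018).
Order: Johansson, Osei, Sorensen, Quinn, Farouk. So position 4.

4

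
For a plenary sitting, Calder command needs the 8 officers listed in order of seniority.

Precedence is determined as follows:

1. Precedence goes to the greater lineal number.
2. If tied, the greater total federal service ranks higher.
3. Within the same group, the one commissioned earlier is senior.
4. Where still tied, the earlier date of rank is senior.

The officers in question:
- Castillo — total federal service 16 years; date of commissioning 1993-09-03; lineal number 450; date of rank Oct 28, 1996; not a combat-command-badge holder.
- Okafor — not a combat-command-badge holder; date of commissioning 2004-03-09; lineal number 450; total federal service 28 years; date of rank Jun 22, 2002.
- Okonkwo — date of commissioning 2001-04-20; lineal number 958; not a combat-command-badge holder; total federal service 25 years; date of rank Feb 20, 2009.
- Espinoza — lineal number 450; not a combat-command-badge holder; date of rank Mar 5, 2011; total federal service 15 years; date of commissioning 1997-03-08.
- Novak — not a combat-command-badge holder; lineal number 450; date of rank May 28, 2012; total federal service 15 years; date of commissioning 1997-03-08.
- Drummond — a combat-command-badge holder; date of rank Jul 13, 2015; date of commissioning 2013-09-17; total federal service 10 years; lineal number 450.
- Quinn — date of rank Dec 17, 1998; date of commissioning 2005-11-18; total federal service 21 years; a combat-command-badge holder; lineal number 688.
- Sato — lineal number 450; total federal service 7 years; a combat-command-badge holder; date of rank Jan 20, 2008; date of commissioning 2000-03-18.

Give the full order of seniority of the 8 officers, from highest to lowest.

By lineal number (higher first): Okonkwo (958); then Quinn (688); then Okafor, Castillo, Espinoza, Novak, Drummond and Sato (each 450).
Among Okafor, Castillo, Espinoza, Novak, Drummond and Sato, by total federal service (higher first): Okafor (28 years) before Castillo (16 years) before Espinoza and Novak (15 years) before Drummond (10 years) before Sato (7 years).
Espinoza and Novak both have date of commissioning 1997-03-08, so the next rule applies.
Among Espinoza and Novak, by date of rank (earlier first): Espinoza (Mar 5, 2011) before Novak (May 28, 2012).
Full order: Okonkwo, Quinn, Okafor, Castillo, Espinoza, Novak, Drummond, Sato.

Okonkwo, Quinn, Okafor, Castillo, Espinoza, Novak, Drummond, Sato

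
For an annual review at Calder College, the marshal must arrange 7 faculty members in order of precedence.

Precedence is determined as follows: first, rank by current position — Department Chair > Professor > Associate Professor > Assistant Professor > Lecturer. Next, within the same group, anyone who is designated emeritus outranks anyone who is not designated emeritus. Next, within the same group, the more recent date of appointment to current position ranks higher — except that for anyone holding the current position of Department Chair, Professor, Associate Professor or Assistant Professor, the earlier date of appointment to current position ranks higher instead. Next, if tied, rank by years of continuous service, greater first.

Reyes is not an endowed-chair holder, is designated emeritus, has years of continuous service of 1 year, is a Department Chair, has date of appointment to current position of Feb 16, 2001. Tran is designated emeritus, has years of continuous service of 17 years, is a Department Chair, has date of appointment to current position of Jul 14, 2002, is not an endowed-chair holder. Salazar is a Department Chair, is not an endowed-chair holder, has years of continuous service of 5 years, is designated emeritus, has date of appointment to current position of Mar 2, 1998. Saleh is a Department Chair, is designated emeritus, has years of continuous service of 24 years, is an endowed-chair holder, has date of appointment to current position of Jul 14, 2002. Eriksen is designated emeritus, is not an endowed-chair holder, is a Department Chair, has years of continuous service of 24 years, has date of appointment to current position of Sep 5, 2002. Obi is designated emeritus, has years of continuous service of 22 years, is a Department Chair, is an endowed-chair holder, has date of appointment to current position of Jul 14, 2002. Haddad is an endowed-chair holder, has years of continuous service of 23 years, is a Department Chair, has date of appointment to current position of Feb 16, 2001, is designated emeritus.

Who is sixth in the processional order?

By current position: Salazar, Haddad, Reyes, Saleh, Obi, Tran and Eriksen (Department Chair).
Salazar, Haddad, Reyes, Saleh, Obi, Tran and Eriksen are each designated emeritus, so the next rule applies.
Among Salazar, Haddad, Reyes, Saleh, Obi, Tran and Eriksen, by date of appointment to current position (earlier first) (reversed rule for this group): Salazar (Mar 2, 1998) before Haddad and Reyes (Feb 16, 2001) before Saleh, Obi and Tran (Jul 14, 2002) before Eriksen (Sep 5, 2002).
Among Haddad and Reyes, by years of continuous service (higher first): Haddad (23 years) before Reyes (1 year).
Among Saleh, Obi and Tran, by years of continuous service (higher first): Saleh (24 years) before Obi (22 years) before Tran (17 years).
Order: Salazar, Haddad, Reyes, Saleh, Obi, Tran, Eriksen.

Tran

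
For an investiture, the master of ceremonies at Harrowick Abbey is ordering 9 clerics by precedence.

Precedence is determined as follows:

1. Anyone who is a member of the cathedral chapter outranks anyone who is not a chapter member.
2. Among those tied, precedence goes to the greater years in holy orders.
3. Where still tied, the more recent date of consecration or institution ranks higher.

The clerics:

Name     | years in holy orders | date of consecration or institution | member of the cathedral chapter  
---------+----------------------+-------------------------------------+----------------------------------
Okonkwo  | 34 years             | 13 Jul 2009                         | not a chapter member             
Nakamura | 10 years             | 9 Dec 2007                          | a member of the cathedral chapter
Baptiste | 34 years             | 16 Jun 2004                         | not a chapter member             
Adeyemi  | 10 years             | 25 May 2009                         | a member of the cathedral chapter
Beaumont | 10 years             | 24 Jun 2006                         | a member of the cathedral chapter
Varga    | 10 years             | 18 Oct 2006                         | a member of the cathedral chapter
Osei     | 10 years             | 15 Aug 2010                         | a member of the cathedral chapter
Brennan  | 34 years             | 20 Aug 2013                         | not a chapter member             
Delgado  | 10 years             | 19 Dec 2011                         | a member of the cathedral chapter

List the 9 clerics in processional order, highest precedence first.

Delgado, Osei, Adeyemi, Nakamura, Varga, Beaumont, Brennan, Okonkwo, Baptiste

By the first rule: Delgado, Osei, Adeyemi, Nakamura, Varga and Beaumont (each a member of the cathedral chapter); then Brennan, Okonkwo and Baptiste (each not a chapter member).
Delgado, Osei, Adeyemi, Nakamura, Varga and Beaumont all have years in holy orders 10 years, so the next rule applies.
Among Delgado, Osei, Adeyemi, Nakamura, Varga and Beaumont, by date of consecration or institution (later first): Delgado (19 Dec 2011) before Osei (15 Aug 2010) before Adeyemi (25 May 2009) before Nakamura (9 Dec 2007) before Varga (18 Oct 2006) before Beaumont (24 Jun 2006).
Brennan, Okonkwo and Baptiste all have years in holy orders 34 years, so the next rule applies.
Among Brennan, Okonkwo and Baptiste, by date of consecration or institution (later first): Brennan (20 Aug 2013) before Okonkwo (13 Jul 2009) before Baptiste (16 Jun 2004).
Full order: Delgado, Osei, Adeyemi, Nakamura, Varga, Beaumont, Brennan, Okonkwo, Baptiste.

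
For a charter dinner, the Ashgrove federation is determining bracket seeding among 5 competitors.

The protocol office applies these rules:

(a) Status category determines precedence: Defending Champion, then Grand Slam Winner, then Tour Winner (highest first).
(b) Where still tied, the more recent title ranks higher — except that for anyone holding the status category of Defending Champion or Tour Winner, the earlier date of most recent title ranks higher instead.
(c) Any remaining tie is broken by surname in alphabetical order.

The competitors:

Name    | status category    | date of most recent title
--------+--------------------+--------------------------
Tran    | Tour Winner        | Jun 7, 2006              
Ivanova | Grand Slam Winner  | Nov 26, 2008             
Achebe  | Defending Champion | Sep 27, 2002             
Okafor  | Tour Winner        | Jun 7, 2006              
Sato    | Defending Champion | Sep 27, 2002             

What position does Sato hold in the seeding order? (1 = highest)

2

By status category: Achebe and Sato (Defending Champion); then Ivanova (Grand Slam Winner); then Okafor and Tran (Tour Winner).
Achebe and Sato both have date of most recent title Sep 27, 2002, so the next rule applies.
Among Achebe and Sato, alphabetically by surname: Achebe before Sato.
Okafor and Tran both have date of most recent title Jun 7, 2006, so the next rule applies.
Among Okafor and Tran, alphabetically by surname: Okafor before Tran.
Order: Achebe, Sato, Ivanova, Okafor, Tran. So position 2.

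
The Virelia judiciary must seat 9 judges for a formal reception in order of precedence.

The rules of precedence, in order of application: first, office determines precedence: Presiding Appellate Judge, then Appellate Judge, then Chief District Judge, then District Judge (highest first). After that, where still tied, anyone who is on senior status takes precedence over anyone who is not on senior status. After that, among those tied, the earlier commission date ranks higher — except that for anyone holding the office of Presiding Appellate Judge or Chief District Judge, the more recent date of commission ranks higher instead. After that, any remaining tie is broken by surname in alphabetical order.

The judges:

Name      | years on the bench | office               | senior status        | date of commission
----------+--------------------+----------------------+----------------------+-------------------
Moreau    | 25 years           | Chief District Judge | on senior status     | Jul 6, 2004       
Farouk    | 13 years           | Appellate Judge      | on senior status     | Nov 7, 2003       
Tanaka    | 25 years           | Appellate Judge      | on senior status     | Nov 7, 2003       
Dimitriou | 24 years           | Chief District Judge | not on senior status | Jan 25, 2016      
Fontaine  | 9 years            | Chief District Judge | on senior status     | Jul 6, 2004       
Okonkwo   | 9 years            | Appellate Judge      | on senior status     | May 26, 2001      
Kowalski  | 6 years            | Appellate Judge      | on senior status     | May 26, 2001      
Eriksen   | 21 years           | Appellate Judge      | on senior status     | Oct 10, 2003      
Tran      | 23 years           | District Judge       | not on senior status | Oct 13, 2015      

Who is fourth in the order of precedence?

By office: Kowalski, Okonkwo, Eriksen, Farouk and Tanaka (Appellate Judge); then Fontaine, Moreau and Dimitriou (Chief District Judge); then Tran (District Judge).
Kowalski, Okonkwo, Eriksen, Farouk and Tanaka are each on senior status, so the next rule applies.
Among Kowalski, Okonkwo, Eriksen, Farouk and Tanaka, by date of commission (earlier first): Kowalski and Okonkwo (May 26, 2001) before Eriksen (Oct 10, 2003) before Farouk and Tanaka (Nov 7, 2003).
Among Kowalski and Okonkwo, alphabetically by surname: Kowalski before Okonkwo.
Among Farouk and Tanaka, alphabetically by surname: Farouk before Tanaka.
Among Fontaine, Moreau and Dimitriou, on senior status before not on senior status: Fontaine and Moreau (on senior status) before Dimitriou (not on senior status).
Fontaine and Moreau both have date of commission Jul 6, 2004, so the next rule applies.
Among Fontaine and Moreau, alphabetically by surname: Fontaine before Moreau.
Order: Kowalski, Okonkwo, Eriksen, Farouk, Tanaka, Fontaine, Moreau, Dimitriou, Tran.

Farouk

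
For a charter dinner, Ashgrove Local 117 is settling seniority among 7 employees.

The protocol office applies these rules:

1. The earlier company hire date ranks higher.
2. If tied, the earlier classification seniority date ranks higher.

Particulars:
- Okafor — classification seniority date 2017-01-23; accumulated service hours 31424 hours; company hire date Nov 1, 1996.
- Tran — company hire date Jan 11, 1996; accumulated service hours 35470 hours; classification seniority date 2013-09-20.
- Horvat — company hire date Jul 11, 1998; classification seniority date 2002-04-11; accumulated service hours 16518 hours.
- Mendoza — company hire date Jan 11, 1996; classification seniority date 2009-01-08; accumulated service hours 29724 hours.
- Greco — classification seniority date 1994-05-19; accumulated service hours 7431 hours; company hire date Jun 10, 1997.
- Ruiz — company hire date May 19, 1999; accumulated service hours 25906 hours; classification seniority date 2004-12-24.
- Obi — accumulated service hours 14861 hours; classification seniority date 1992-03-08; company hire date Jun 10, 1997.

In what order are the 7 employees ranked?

By company hire date (earlier first): Mendoza and Tran (both Jan 11, 1996); then Okafor (Nov 1, 1996); then Obi and Greco (both Jun 10, 1997); then Horvat (Jul 11, 1998); then Ruiz (May 19, 1999).
Among Mendoza and Tran, by classification seniority date (earlier first): Mendoza (2009-01-08) before Tran (2013-09-20).
Among Obi and Greco, by classification seniority date (earlier first): Obi (1992-03-08) before Greco (1994-05-19).
Full order: Mendoza, Tran, Okafor, Obi, Greco, Horvat, Ruiz.

Mendoza, Tran, Okafor, Obi, Greco, Horvat, Ruiz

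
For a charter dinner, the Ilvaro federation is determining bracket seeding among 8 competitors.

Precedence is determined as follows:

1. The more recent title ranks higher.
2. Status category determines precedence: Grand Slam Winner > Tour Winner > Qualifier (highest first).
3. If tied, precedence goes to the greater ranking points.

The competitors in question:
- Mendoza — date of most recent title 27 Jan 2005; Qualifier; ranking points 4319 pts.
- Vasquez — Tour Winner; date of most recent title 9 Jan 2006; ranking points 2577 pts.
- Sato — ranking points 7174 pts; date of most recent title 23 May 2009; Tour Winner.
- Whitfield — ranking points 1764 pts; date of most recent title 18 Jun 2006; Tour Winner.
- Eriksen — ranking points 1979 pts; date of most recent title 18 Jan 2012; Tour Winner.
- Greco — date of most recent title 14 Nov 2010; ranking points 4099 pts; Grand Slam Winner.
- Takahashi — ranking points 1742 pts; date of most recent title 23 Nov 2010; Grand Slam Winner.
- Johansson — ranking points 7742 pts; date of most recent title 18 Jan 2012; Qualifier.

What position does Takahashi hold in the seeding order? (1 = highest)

3

By date of most recent title (later first): Eriksen and Johansson (both 18 Jan 2012); then Takahashi (23 Nov 2010); then Greco (14 Nov 2010); then Sato (23 May 2009); then Whitfield (18 Jun 2006); then Vasquez (9 Jan 2006); then Mendoza (27 Jan 2005).
Among Eriksen and Johansson, by status category: Eriksen (Tour Winner) before Johansson (Qualifier).
Order: Eriksen, Johansson, Takahashi, Greco, Sato, Whitfield, Vasquez, Mendoza. So position 3.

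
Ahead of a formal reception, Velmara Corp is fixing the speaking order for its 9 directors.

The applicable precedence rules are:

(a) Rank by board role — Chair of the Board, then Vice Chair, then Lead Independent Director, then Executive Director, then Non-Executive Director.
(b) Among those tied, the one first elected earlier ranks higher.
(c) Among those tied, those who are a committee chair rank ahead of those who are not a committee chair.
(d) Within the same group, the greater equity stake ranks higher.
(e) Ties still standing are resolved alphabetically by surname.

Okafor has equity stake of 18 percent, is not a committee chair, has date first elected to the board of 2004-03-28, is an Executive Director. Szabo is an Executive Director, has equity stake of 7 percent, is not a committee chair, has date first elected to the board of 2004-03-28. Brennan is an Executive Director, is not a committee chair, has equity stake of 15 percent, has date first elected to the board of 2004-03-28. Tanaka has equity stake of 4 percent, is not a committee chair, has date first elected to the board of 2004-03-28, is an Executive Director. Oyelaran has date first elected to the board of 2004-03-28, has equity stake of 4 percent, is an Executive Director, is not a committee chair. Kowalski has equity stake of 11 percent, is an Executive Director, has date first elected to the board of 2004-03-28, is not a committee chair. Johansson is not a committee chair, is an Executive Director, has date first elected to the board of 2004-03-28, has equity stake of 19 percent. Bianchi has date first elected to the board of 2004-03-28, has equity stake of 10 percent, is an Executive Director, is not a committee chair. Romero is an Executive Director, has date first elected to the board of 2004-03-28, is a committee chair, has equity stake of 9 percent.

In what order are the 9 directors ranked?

By board role: Romero, Johansson, Okafor, Brennan, Kowalski, Bianchi, Szabo, Oyelaran and Tanaka (Executive Director).
Romero, Johansson, Okafor, Brennan, Kowalski, Bianchi, Szabo, Oyelaran and Tanaka all have date first elected to the board 2004-03-28, so the next rule applies.
Among Romero, Johansson, Okafor, Brennan, Kowalski, Bianchi, Szabo, Oyelaran and Tanaka, a committee chair before not a committee chair: Romero (a committee chair) before Johansson, Okafor, Brennan, Kowalski, Bianchi, Szabo, Oyelaran and Tanaka (not a committee chair).
Among Johansson, Okafor, Brennan, Kowalski, Bianchi, Szabo, Oyelaran and Tanaka, by equity stake (higher first): Johansson (19 percent) before Okafor (18 percent) before Brennan (15 percent) before Kowalski (11 percent) before Bianchi (10 percent) before Szabo (7 percent) before Oyelaran and Tanaka (4 percent).
Among Oyelaran and Tanaka, alphabetically by surname: Oyelaran before Tanaka.
Full order: Romero, Johansson, Okafor, Brennan, Kowalski, Bianchi, Szabo, Oyelaran, Tanaka.

Romero, Johansson, Okafor, Brennan, Kowalski, Bianchi, Szabo, Oyelaran, Tanaka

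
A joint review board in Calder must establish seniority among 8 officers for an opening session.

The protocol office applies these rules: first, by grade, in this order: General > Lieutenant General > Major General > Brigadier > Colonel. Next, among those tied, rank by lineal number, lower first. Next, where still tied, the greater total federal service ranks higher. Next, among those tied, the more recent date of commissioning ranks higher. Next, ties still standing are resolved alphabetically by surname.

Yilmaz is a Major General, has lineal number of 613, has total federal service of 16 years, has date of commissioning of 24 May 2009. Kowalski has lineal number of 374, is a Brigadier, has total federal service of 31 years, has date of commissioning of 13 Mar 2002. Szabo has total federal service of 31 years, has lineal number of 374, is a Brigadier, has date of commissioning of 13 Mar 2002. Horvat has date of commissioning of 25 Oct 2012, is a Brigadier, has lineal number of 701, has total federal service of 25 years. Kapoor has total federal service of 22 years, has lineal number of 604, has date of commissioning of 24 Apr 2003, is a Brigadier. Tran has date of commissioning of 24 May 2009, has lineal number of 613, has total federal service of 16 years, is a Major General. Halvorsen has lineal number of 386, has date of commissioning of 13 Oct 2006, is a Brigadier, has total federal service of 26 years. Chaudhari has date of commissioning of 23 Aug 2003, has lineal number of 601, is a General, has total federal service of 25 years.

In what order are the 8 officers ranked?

Chaudhari, Tran, Yilmaz, Kowalski, Szabo, Halvorsen, Kapoor, Horvat

By grade: Chaudhari (General); then Tran and Yilmaz (Major General); then Kowalski, Szabo, Halvorsen, Kapoor and Horvat (Brigadier).
Tran and Yilmaz both have lineal number 613, so the next rule applies.
Tran and Yilmaz both have total federal service 16 years, so the next rule applies.
Tran and Yilmaz both have date of commissioning 24 May 2009, so the next rule applies.
Among Tran and Yilmaz, alphabetically by surname: Tran before Yilmaz.
Among Kowalski, Szabo, Halvorsen, Kapoor and Horvat, by lineal number (lower first): Kowalski and Szabo (374) before Halvorsen (386) before Kapoor (604) before Horvat (701).
Kowalski and Szabo both have total federal service 31 years, so the next rule applies.
Kowalski and Szabo both have date of commissioning 13 Mar 2002, so the next rule applies.
Among Kowalski and Szabo, alphabetically by surname: Kowalski before Szabo.
Full order: Chaudhari, Tran, Yilmaz, Kowalski, Szabo, Halvorsen, Kapoor, Horvat.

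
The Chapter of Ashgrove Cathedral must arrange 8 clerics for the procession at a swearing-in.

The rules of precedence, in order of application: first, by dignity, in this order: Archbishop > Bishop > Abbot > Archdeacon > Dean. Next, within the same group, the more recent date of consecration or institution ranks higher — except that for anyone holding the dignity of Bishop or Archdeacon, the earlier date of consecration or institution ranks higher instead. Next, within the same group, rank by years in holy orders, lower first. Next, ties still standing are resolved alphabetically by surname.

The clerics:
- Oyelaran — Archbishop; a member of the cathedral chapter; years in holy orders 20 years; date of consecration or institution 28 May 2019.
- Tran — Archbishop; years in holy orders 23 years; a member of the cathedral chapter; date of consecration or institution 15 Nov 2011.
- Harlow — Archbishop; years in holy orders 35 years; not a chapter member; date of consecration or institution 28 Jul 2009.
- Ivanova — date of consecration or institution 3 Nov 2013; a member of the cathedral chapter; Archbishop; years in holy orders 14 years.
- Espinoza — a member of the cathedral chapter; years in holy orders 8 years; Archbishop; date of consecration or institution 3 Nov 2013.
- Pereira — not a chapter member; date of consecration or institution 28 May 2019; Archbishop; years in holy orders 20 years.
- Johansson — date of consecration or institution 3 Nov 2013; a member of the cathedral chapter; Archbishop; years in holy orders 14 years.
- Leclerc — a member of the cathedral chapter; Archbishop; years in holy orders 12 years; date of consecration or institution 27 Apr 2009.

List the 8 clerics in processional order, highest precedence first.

Oyelaran, Pereira, Espinoza, Ivanova, Johansson, Tran, Harlow, Leclerc

By dignity: Oyelaran, Pereira, Espinoza, Ivanova, Johansson, Tran, Harlow and Leclerc (Archbishop).
Among Oyelaran, Pereira, Espinoza, Ivanova, Johansson, Tran, Harlow and Leclerc, by date of consecration or institution (later first): Oyelaran and Pereira (28 May 2019) before Espinoza, Ivanova and Johansson (3 Nov 2013) before Tran (15 Nov 2011) before Harlow (28 Jul 2009) before Leclerc (27 Apr 2009).
Oyelaran and Pereira both have years in holy orders 20 years, so the next rule applies.
Among Oyelaran and Pereira, alphabetically by surname: Oyelaran before Pereira.
Among Espinoza, Ivanova and Johansson, by years in holy orders (lower first): Espinoza (8 years) before Ivanova and Johansson (14 years).
Among Ivanova and Johansson, alphabetically by surname: Ivanova before Johansson.
Full order: Oyelaran, Pereira, Espinoza, Ivanova, Johansson, Tran, Harlow, Leclerc.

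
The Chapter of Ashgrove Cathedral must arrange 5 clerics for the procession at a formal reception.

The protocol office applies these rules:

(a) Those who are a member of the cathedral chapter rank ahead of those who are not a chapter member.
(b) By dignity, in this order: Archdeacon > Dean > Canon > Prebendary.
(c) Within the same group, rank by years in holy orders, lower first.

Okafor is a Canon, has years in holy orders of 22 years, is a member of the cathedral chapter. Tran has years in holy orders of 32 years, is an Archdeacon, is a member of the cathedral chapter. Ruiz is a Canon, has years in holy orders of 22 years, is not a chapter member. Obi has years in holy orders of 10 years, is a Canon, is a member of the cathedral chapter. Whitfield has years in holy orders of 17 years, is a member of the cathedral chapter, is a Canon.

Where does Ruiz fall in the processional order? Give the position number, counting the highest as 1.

By the first rule: Tran, Obi, Whitfield and Okafor (each a member of the cathedral chapter); then Ruiz (not a chapter member).
Among Tran, Obi, Whitfield and Okafor, by dignity: Tran (Archdeacon) before Obi, Whitfield and Okafor (Canon).
Among Obi, Whitfield and Okafor, by years in holy orders (lower first): Obi (10 years) before Whitfield (17 years) before Okafor (22 years).
Order: Tran, Obi, Whitfield, Okafor, Ruiz. So position 5.

5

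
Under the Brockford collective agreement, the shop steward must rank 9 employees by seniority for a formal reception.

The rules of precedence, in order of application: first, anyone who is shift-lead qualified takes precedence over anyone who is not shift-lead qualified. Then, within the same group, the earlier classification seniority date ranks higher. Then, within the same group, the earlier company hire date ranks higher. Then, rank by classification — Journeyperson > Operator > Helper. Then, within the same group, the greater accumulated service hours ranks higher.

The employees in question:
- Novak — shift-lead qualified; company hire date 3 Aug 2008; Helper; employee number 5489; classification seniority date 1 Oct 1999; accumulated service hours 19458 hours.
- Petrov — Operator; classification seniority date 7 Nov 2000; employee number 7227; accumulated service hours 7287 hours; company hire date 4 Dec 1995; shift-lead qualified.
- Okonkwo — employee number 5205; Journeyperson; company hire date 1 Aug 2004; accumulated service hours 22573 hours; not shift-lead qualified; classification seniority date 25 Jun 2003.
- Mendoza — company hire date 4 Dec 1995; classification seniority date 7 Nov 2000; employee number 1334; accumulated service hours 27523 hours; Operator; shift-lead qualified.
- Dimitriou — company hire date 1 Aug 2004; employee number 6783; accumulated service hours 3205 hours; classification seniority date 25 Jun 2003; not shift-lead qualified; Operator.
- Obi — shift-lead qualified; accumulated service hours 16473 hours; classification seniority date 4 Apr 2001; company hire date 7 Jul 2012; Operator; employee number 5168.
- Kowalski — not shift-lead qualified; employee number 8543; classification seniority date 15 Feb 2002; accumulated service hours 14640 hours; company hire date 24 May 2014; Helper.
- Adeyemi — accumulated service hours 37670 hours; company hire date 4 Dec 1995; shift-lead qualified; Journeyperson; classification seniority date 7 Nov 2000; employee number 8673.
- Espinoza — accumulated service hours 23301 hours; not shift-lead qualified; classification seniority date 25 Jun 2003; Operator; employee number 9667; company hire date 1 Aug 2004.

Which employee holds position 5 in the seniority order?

By the first rule: Novak, Adeyemi, Mendoza, Petrov and Obi (each shift-lead qualified); then Kowalski, Okonkwo, Espinoza and Dimitriou (each not shift-lead qualified).
Among Novak, Adeyemi, Mendoza, Petrov and Obi, by classification seniority date (earlier first): Novak (1 Oct 1999) before Adeyemi, Mendoza and Petrov (7 Nov 2000) before Obi (4 Apr 2001).
Adeyemi, Mendoza and Petrov all have company hire date 4 Dec 1995, so the next rule applies.
Among Adeyemi, Mendoza and Petrov, by classification: Adeyemi (Journeyperson) before Mendoza and Petrov (Operator).
Among Mendoza and Petrov, by accumulated service hours (higher first): Mendoza (27523 hours) before Petrov (7287 hours).
Among Kowalski, Okonkwo, Espinoza and Dimitriou, by classification seniority date (earlier first): Kowalski (15 Feb 2002) before Okonkwo, Espinoza and Dimitriou (25 Jun 2003).
Okonkwo, Espinoza and Dimitriou all have company hire date 1 Aug 2004, so the next rule applies.
Among Okonkwo, Espinoza and Dimitriou, by classification: Okonkwo (Journeyperson) before Espinoza and Dimitriou (Operator).
Among Espinoza and Dimitriou, by accumulated service hours (higher first): Espinoza (23301 hours) before Dimitriou (3205 hours).
Order: Novak, Adeyemi, Mendoza, Petrov, Obi, Kowalski, Okonkwo, Espinoza, Dimitriou.

Obi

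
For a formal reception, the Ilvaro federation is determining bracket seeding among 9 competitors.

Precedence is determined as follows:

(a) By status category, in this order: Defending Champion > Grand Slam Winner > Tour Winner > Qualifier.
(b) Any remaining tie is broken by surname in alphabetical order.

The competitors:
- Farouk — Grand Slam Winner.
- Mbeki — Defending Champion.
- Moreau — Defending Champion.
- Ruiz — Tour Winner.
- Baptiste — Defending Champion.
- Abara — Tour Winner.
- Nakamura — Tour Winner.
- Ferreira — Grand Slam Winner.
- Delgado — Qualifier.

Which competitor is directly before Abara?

By status category: Baptiste, Mbeki and Moreau (Defending Champion); then Farouk and Ferreira (Grand Slam Winner); then Abara, Nakamura and Ruiz (Tour Winner); then Delgado (Qualifier).
Among Baptiste, Mbeki and Moreau, alphabetically by surname: Baptiste before Mbeki before Moreau.
Among Farouk and Ferreira, alphabetically by surname: Farouk before Ferreira.
Among Abara, Nakamura and Ruiz, alphabetically by surname: Abara before Nakamura before Ruiz.
Order: Baptiste, Mbeki, Moreau, Farouk, Ferreira, Abara, Nakamura, Ruiz, Delgado.

Ferreira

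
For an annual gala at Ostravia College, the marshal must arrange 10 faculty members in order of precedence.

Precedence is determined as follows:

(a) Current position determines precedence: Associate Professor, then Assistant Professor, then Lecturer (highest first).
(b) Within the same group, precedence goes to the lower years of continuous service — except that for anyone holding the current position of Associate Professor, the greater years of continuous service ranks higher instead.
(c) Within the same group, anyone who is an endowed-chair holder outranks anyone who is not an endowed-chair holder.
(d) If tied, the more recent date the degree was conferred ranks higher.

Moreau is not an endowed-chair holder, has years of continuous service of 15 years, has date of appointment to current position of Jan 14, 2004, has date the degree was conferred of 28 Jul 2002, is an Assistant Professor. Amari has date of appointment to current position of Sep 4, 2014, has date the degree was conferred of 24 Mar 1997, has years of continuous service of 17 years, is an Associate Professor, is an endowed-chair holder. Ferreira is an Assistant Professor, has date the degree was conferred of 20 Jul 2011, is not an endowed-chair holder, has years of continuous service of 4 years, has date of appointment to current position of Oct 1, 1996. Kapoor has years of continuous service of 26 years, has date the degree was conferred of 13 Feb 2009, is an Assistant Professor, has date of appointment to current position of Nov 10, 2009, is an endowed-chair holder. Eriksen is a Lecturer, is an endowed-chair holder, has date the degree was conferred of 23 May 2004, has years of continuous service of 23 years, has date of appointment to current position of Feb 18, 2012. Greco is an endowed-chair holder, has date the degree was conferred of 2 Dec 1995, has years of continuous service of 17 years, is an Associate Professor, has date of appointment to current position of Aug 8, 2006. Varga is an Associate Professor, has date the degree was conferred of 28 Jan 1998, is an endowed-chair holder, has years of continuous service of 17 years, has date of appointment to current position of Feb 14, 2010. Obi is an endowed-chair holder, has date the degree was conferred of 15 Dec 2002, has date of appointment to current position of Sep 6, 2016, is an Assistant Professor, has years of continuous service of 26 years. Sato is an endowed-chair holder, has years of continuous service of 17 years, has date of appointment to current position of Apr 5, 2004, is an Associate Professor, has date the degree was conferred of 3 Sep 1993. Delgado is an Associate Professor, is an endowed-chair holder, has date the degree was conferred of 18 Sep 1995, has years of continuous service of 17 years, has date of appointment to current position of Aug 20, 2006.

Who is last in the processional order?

Eriksen

By current position: Varga, Amari, Greco, Delgado and Sato (Associate Professor); then Ferreira, Moreau, Kapoor and Obi (Assistant Professor); then Eriksen (Lecturer).
Varga, Amari, Greco, Delgado and Sato all have years of continuous service 17 years, so the next rule applies.
Varga, Amari, Greco, Delgado and Sato are each an endowed-chair holder, so the next rule applies.
Among Varga, Amari, Greco, Delgado and Sato, by date the degree was conferred (later first): Varga (28 Jan 1998) before Amari (24 Mar 1997) before Greco (2 Dec 1995) before Delgado (18 Sep 1995) before Sato (3 Sep 1993).
Among Ferreira, Moreau, Kapoor and Obi, by years of continuous service (lower first): Ferreira (4 years) before Moreau (15 years) before Kapoor and Obi (26 years).
Kapoor and Obi are each an endowed-chair holder, so the next rule applies.
Among Kapoor and Obi, by date the degree was conferred (later first): Kapoor (13 Feb 2009) before Obi (15 Dec 2002).
Order: Varga, Amari, Greco, Delgado, Sato, Ferreira, Moreau, Kapoor, Obi, Eriksen.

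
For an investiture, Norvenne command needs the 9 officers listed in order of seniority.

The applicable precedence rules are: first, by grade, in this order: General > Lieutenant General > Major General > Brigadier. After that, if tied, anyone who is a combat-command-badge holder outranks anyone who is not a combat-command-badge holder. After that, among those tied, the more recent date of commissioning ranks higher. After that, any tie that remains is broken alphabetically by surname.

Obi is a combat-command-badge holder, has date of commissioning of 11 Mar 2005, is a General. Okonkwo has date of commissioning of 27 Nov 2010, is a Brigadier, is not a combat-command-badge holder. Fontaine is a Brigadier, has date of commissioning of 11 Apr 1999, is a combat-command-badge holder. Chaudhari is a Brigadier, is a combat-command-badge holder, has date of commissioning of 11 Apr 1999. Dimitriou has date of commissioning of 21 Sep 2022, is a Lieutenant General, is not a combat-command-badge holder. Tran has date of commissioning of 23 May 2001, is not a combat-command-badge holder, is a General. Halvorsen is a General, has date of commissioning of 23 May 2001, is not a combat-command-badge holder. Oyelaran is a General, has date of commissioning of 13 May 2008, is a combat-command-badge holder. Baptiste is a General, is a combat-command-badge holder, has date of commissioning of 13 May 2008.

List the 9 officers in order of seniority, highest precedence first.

By grade: Baptiste, Oyelaran, Obi, Halvorsen and Tran (General); then Dimitriou (Lieutenant General); then Chaudhari, Fontaine and Okonkwo (Brigadier).
Among Baptiste, Oyelaran, Obi, Halvorsen and Tran, a combat-command-badge holder before not a combat-command-badge holder: Baptiste, Oyelaran and Obi (a combat-command-badge holder) before Halvorsen and Tran (not a combat-command-badge holder).
Among Baptiste, Oyelaran and Obi, by date of commissioning (later first): Baptiste and Oyelaran (13 May 2008) before Obi (11 Mar 2005).
Among Baptiste and Oyelaran, alphabetically by surname: Baptiste before Oyelaran.
Halvorsen and Tran both have date of commissioning 23 May 2001, so the next rule applies.
Among Halvorsen and Tran, alphabetically by surname: Halvorsen before Tran.
Among Chaudhari, Fontaine and Okonkwo, a combat-command-badge holder before not a combat-command-badge holder: Chaudhari and Fontaine (a combat-command-badge holder) before Okonkwo (not a combat-command-badge holder).
Chaudhari and Fontaine both have date of commissioning 11 Apr 1999, so the next rule applies.
Among Chaudhari and Fontaine, alphabetically by surname: Chaudhari before Fontaine.
Full order: Baptiste, Oyelaran, Obi, Halvorsen, Tran, Dimitriou, Chaudhari, Fontaine, Okonkwo.

Baptiste, Oyelaran, Obi, Halvorsen, Tran, Dimitriou, Chaudhari, Fontaine, Okonkwo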